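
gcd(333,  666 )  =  333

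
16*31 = 496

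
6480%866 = 418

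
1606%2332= 1606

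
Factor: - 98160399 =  - 3^2*53^1 * 73^1*2819^1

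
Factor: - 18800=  - 2^4*5^2 * 47^1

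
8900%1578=1010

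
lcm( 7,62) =434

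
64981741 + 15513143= 80494884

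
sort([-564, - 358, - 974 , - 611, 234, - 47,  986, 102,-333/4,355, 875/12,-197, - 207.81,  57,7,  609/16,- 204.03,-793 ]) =[ - 974, - 793, - 611, - 564,-358 ,-207.81, - 204.03, - 197, - 333/4, - 47,7, 609/16,  57,875/12,102,  234,355,986] 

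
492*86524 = 42569808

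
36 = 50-14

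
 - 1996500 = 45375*( - 44)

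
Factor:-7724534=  - 2^1*3862267^1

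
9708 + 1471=11179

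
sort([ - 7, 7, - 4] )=[-7, - 4,7] 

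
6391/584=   10+551/584 = 10.94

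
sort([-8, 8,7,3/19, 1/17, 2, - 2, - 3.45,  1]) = [ - 8 , - 3.45,-2,1/17, 3/19,1, 2, 7,8 ]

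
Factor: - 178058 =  - 2^1 * 17^1*5237^1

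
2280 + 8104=10384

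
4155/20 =831/4   =  207.75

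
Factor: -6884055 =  - 3^3* 5^1*50993^1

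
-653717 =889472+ - 1543189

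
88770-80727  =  8043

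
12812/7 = 1830 +2/7 = 1830.29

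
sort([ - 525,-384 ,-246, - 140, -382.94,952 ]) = [ - 525,-384,-382.94, - 246,-140,952 ] 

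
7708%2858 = 1992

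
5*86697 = 433485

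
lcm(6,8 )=24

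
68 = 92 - 24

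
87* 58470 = 5086890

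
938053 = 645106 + 292947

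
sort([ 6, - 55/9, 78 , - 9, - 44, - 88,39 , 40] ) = [ -88, - 44, - 9, - 55/9,6, 39,40  ,  78]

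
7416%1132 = 624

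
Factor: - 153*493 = -3^2 *17^2  *29^1 = -75429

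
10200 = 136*75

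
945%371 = 203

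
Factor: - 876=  - 2^2* 3^1*73^1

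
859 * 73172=62854748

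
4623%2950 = 1673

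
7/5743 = 7/5743= 0.00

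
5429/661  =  5429/661  =  8.21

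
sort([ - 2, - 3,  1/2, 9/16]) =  [ -3 , - 2 , 1/2,9/16]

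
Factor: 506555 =5^1*7^1*41^1 * 353^1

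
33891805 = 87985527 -54093722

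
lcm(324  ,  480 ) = 12960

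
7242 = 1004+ 6238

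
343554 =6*57259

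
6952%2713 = 1526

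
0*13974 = 0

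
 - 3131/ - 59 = 53 +4/59 = 53.07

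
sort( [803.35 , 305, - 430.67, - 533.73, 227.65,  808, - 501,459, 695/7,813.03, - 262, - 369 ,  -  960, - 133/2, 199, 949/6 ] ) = [ - 960 ,- 533.73, - 501,  -  430.67, - 369, - 262, - 133/2  ,  695/7, 949/6, 199 , 227.65, 305, 459, 803.35, 808,813.03 ]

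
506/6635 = 506/6635 = 0.08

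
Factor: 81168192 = 2^6*3^2*7^1*41^1*491^1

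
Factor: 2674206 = 2^1*3^2*29^1 * 47^1*109^1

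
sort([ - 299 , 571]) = [ - 299,571 ]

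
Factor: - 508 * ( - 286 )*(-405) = -2^3 * 3^4*5^1*11^1*13^1*127^1 =-  58841640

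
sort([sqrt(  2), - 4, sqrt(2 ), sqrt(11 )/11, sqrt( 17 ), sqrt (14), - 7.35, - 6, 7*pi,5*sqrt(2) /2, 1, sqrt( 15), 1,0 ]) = [ - 7.35, - 6,-4,0,  sqrt( 11 ) /11 , 1,1, sqrt(2),sqrt ( 2 ), 5*sqrt(2)/2, sqrt(14 ), sqrt(15) , sqrt( 17) , 7*pi ]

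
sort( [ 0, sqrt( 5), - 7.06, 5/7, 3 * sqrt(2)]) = [-7.06, 0,5/7, sqrt( 5),3 * sqrt (2)]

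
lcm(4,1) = 4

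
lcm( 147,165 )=8085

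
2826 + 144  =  2970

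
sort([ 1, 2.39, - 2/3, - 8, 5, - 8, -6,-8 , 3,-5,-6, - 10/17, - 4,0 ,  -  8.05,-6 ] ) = [ - 8.05,  -  8, - 8, - 8,- 6, - 6,-6,- 5,  -  4, - 2/3,-10/17,0, 1,2.39, 3, 5] 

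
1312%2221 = 1312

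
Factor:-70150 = -2^1 *5^2 * 23^1*61^1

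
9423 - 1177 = 8246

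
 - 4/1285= - 1 + 1281/1285 =- 0.00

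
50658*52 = 2634216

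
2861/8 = 357 + 5/8 = 357.62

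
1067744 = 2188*488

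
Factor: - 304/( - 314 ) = 152/157=2^3 * 19^1 *157^( - 1) 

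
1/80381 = 1/80381=0.00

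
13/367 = 13/367 = 0.04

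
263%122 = 19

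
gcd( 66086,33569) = 1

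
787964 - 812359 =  - 24395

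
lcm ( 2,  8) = 8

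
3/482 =3/482= 0.01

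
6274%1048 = 1034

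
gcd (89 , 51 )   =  1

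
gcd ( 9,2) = 1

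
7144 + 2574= 9718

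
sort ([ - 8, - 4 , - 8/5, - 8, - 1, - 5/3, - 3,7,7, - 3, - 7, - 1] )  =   [ - 8, - 8, - 7, - 4, - 3, - 3, - 5/3, - 8/5, - 1, - 1,7,7] 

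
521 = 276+245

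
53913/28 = 53913/28   =  1925.46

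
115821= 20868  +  94953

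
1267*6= 7602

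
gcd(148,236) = 4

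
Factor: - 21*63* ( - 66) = 2^1*3^4*7^2*11^1 = 87318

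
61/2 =61/2 = 30.50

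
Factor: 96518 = 2^1*48259^1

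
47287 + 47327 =94614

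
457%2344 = 457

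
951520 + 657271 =1608791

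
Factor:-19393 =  - 11^1* 41^1*43^1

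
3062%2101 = 961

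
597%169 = 90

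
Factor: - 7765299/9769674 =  - 2^ (- 1)*3^1*862811^1*1628279^( - 1 )=- 2588433/3256558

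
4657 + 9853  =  14510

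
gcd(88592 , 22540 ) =196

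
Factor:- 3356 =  - 2^2*839^1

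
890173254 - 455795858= 434377396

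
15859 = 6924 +8935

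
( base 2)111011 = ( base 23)2D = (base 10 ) 59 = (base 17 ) 38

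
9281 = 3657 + 5624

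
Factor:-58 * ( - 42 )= 2^2 * 3^1*7^1 * 29^1= 2436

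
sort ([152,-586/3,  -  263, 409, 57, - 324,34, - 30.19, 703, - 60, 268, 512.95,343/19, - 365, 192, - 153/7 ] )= [ - 365, - 324,-263,-586/3, - 60,  -  30.19, - 153/7, 343/19,34, 57, 152, 192, 268,409, 512.95, 703]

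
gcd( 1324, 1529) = 1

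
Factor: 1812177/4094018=2^( - 1)*3^2*271^1*521^(  -  1)*743^1 * 3929^ ( - 1 )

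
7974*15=119610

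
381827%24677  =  11672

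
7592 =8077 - 485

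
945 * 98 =92610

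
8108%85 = 33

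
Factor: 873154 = 2^1*17^1*61^1*421^1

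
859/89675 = 859/89675 =0.01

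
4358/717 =4358/717 = 6.08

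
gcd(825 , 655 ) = 5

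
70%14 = 0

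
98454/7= 98454/7 = 14064.86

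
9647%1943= 1875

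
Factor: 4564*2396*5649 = 61773758256 = 2^4* 3^1 * 7^2*163^1*269^1*599^1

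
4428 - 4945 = -517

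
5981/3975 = 5981/3975 = 1.50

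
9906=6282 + 3624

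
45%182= 45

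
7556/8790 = 3778/4395 =0.86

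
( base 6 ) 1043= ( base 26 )99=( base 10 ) 243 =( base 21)bc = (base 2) 11110011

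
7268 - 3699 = 3569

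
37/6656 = 37/6656  =  0.01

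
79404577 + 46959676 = 126364253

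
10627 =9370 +1257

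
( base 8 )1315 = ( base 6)3153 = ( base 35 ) kh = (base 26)11F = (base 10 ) 717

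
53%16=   5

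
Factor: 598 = 2^1*13^1*23^1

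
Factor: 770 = 2^1*5^1*7^1*11^1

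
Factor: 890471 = 397^1*2243^1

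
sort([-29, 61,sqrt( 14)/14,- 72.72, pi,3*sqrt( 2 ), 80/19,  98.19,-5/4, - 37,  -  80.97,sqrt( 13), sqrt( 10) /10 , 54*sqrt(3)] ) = [ - 80.97,-72.72, - 37,-29 , - 5/4, sqrt(14)/14,sqrt( 10) /10,pi,sqrt( 13),  80/19,3*sqrt( 2),61,  54*sqrt( 3),98.19 ]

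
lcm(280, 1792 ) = 8960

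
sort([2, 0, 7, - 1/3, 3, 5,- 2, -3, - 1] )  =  [ -3, - 2, - 1, - 1/3, 0, 2,3, 5, 7]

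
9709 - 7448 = 2261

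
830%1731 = 830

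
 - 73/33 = -3+26/33 = - 2.21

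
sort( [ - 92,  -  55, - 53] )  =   [  -  92  , - 55, - 53] 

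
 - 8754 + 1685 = -7069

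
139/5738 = 139/5738 = 0.02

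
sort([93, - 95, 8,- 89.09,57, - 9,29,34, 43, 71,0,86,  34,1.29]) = [ - 95,- 89.09,  -  9, 0, 1.29,8,29, 34, 34,43, 57,71,86, 93] 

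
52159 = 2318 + 49841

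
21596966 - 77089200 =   -  55492234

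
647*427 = 276269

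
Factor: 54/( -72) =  - 2^ ( -2)*3^1=- 3/4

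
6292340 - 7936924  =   - 1644584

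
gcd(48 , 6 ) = 6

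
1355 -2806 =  - 1451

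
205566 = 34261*6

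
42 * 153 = 6426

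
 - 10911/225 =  - 3637/75  =  -  48.49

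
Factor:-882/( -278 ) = 3^2*7^2 *139^( - 1 ) = 441/139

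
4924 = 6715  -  1791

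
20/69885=4/13977 = 0.00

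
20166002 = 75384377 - 55218375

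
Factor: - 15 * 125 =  - 1875 = - 3^1*5^4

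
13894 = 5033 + 8861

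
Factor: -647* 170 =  - 2^1*5^1 * 17^1 * 647^1 =- 109990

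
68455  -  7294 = 61161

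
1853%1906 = 1853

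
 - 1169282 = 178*( - 6569 )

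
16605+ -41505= - 24900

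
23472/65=23472/65= 361.11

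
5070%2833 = 2237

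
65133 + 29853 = 94986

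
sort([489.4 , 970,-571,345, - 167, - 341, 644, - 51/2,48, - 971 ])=[ - 971, - 571,- 341, - 167, - 51/2, 48,345,  489.4, 644, 970]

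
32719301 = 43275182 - 10555881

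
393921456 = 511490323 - 117568867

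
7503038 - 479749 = 7023289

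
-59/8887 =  - 59/8887  =  - 0.01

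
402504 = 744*541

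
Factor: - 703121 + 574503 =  - 2^1*7^1*9187^1 = - 128618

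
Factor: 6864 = 2^4*3^1 * 11^1 * 13^1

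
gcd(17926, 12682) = 2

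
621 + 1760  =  2381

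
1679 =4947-3268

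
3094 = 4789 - 1695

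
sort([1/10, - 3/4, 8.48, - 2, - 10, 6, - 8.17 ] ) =[- 10 ,  -  8.17,- 2, - 3/4,1/10,6, 8.48]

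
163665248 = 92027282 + 71637966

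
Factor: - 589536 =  - 2^5*3^2*23^1*89^1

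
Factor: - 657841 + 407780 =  - 7^1*139^1*257^1 =- 250061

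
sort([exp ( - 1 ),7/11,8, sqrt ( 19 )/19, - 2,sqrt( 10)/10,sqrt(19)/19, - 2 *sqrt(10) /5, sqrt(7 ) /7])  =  [-2, - 2*sqrt(10)/5,sqrt( 19)/19, sqrt ( 19)/19, sqrt(10)/10, exp( - 1),sqrt(7)/7,7/11,8]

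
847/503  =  847/503 = 1.68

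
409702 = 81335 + 328367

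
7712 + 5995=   13707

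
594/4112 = 297/2056  =  0.14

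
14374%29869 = 14374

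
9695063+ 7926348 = 17621411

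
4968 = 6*828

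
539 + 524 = 1063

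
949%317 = 315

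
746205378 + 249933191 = 996138569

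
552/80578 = 276/40289 = 0.01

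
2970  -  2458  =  512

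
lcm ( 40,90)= 360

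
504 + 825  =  1329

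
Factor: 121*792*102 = 2^4* 3^3 * 11^3 * 17^1 =9774864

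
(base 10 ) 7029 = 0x1b75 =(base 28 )8R1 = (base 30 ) 7o9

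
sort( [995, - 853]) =[-853, 995] 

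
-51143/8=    - 51143/8  =  - 6392.88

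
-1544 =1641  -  3185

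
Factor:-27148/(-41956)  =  11/17 = 11^1 * 17^( - 1)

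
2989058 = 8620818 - 5631760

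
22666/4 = 11333/2 = 5666.50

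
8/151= 8/151  =  0.05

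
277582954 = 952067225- 674484271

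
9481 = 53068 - 43587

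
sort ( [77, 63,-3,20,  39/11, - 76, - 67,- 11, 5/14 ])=[ - 76, - 67,  -  11, - 3,5/14,  39/11, 20,63,77]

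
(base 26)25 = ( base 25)27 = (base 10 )57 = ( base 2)111001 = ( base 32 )1P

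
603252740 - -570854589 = 1174107329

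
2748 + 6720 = 9468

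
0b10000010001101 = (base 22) h4h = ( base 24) eb5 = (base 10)8333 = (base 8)20215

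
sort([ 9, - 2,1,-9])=[ - 9, - 2,1,9] 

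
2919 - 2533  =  386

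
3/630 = 1/210 = 0.00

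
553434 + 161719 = 715153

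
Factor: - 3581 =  - 3581^1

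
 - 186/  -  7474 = 93/3737 =0.02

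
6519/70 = 93+9/70 = 93.13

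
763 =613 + 150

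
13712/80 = 857/5 = 171.40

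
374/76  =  187/38 = 4.92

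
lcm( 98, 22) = 1078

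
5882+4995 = 10877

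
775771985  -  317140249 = 458631736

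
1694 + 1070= 2764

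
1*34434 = 34434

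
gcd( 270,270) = 270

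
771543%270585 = 230373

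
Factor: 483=3^1*7^1*23^1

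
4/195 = 4/195= 0.02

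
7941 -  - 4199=12140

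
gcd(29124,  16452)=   36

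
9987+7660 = 17647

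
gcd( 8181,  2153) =1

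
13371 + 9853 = 23224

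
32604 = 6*5434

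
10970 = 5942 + 5028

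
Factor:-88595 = -5^1*13^1*29^1*47^1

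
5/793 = 5/793 =0.01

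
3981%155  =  106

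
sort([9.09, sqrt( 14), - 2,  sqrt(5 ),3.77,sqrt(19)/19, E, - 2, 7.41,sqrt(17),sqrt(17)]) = [  -  2, - 2,sqrt ( 19 ) /19,sqrt(5),E,  sqrt(14 ),3.77, sqrt ( 17) , sqrt( 17 ),  7.41,  9.09]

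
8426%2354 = 1364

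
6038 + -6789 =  - 751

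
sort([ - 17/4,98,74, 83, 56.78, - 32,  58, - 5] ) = [ - 32, - 5, -17/4 , 56.78,58,74, 83, 98] 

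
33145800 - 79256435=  - 46110635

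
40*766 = 30640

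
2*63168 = 126336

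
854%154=84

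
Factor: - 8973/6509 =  - 3^2*23^(- 1)*283^( - 1) *997^1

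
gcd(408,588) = 12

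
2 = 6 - 4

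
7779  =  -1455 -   -  9234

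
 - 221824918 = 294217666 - 516042584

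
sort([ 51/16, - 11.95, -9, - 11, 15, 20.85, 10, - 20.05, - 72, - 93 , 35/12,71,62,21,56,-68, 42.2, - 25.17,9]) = [ - 93, - 72, - 68, - 25.17,-20.05,  -  11.95, - 11,-9,35/12, 51/16,9,10, 15,20.85, 21, 42.2, 56,62,71]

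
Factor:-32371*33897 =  - 1097279787 =-3^1*11299^1*32371^1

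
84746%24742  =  10520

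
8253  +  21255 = 29508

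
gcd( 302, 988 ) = 2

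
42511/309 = 137 + 178/309 = 137.58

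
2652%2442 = 210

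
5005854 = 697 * 7182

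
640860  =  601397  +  39463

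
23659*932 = 22050188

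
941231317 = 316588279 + 624643038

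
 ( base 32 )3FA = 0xDEA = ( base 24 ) 64A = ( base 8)6752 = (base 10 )3562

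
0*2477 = 0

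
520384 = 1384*376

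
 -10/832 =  - 1+411/416 = - 0.01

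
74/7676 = 37/3838 = 0.01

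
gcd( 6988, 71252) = 4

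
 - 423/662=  - 423/662   =  - 0.64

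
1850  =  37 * 50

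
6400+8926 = 15326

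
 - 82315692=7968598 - 90284290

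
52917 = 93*569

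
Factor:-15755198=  - 2^1*7877599^1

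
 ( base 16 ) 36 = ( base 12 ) 46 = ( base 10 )54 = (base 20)2E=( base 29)1P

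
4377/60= 72 + 19/20 =72.95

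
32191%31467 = 724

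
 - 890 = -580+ - 310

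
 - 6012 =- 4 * 1503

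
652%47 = 41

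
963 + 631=1594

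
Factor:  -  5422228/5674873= - 2^2*7^1*197^1*983^1 * 5674873^(-1 ) 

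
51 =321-270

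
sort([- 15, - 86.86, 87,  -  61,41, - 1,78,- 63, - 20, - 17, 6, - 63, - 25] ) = [  -  86.86, - 63, - 63, - 61, - 25, - 20,  -  17, - 15, - 1, 6, 41,78,87] 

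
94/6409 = 94/6409  =  0.01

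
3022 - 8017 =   -  4995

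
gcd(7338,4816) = 2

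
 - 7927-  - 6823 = -1104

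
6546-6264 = 282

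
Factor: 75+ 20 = 95 = 5^1*19^1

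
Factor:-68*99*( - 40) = 269280 = 2^5*3^2 * 5^1*11^1 * 17^1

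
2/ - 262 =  -1 + 130/131 =- 0.01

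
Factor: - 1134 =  - 2^1*3^4* 7^1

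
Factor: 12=2^2*3^1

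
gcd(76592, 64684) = 4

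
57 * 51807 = 2952999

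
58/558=29/279 = 0.10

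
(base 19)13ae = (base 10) 8146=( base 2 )1111111010010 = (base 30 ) 91G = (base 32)7ui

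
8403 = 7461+942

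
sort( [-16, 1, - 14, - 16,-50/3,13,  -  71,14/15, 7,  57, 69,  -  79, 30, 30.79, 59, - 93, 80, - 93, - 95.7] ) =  [- 95.7,-93, - 93, - 79,-71, - 50/3,-16,-16,-14, 14/15, 1,7 , 13,30,30.79, 57, 59, 69, 80 ] 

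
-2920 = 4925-7845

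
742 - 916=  - 174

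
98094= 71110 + 26984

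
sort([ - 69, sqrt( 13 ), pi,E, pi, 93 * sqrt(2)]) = [ - 69, E, pi, pi, sqrt (13 ), 93*sqrt(2 )]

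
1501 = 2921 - 1420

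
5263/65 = 80 + 63/65=80.97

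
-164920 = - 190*868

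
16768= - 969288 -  - 986056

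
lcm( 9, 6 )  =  18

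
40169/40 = 1004 + 9/40 = 1004.23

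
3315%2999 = 316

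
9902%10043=9902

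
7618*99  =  754182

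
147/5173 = 21/739 = 0.03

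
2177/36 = 60 + 17/36 = 60.47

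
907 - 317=590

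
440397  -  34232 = 406165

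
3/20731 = 3/20731 = 0.00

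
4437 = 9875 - 5438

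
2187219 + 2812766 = 4999985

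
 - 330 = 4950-5280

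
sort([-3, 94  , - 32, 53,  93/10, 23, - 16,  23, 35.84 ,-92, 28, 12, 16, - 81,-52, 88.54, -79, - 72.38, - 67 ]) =[-92 , - 81,-79, - 72.38, - 67,-52,-32,- 16, - 3, 93/10,12,16, 23,23, 28, 35.84, 53,88.54,94] 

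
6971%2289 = 104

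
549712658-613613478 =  - 63900820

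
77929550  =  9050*8611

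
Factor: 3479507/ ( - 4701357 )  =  -3^( - 2 )*29^1*119983^1*522373^( - 1 ) 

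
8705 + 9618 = 18323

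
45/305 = 9/61 = 0.15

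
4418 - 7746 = -3328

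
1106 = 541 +565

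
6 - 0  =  6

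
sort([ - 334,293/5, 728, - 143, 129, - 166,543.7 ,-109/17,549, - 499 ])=[  -  499, - 334 , - 166,-143, - 109/17, 293/5,129, 543.7 , 549,728]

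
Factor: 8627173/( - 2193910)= - 2^ ( - 1 ) * 5^( - 1)*41^( - 1)*5351^(  -  1)*8627173^1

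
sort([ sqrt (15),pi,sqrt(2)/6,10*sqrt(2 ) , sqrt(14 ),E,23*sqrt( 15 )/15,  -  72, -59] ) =[ - 72, - 59,sqrt(2)/6,E, pi, sqrt (14),sqrt ( 15),23*sqrt( 15 ) /15, 10*sqrt( 2) ]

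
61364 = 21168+40196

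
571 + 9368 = 9939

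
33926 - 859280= - 825354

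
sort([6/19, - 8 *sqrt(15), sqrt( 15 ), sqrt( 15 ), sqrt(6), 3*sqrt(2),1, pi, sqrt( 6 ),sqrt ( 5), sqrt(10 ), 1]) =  [ - 8*sqrt(15), 6/19,1, 1 , sqrt( 5),sqrt( 6),  sqrt(6),pi, sqrt( 10), sqrt( 15 ), sqrt(15) , 3*sqrt( 2)]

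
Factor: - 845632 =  - 2^6 * 73^1*181^1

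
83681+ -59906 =23775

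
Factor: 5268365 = 5^1 * 269^1*3917^1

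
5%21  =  5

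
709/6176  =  709/6176 = 0.11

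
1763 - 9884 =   -  8121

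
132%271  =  132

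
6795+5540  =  12335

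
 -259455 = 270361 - 529816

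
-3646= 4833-8479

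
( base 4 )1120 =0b1011000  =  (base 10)88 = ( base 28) 34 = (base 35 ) 2I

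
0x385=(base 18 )2e1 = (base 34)qh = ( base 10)901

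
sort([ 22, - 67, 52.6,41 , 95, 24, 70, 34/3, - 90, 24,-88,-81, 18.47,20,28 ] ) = [  -  90, - 88, - 81, - 67 , 34/3,18.47, 20, 22, 24, 24, 28,41,52.6  ,  70,95 ] 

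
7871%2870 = 2131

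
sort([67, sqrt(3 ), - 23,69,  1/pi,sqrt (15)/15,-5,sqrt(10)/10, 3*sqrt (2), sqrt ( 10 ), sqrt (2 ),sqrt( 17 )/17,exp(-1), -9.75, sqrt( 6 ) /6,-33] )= [-33,-23, - 9.75,- 5,sqrt(17 )/17,sqrt( 15 ) /15,sqrt ( 10) /10,1/pi, exp( - 1), sqrt( 6 )/6  ,  sqrt( 2),sqrt (3),sqrt(10 ),  3 * sqrt( 2),67,69 ] 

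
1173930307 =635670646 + 538259661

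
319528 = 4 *79882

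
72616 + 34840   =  107456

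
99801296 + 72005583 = 171806879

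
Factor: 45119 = 45119^1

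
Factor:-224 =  - 2^5*7^1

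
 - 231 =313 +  - 544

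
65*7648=497120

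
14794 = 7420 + 7374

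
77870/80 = 7787/8= 973.38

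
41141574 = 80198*513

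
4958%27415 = 4958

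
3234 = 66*49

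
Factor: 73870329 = 3^1*13^1 * 61^1 * 31051^1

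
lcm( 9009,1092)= 36036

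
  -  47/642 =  - 47/642 = -0.07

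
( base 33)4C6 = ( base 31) 4tf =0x1296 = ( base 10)4758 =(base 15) 1623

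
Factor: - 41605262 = -2^1*20802631^1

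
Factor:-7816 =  - 2^3 * 977^1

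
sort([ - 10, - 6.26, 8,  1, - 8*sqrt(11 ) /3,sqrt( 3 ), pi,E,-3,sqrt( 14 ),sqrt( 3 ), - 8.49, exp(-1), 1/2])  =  [ -10,  -  8*sqrt( 11 )/3, - 8.49, - 6.26, - 3,exp( - 1 ), 1/2,1,sqrt( 3 ), sqrt (3),E,pi , sqrt (14), 8]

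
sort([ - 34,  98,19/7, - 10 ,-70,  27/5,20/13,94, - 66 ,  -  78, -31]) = [ - 78,  -  70, - 66, - 34,-31,-10,20/13,19/7, 27/5, 94,98 ] 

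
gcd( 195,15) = 15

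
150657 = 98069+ 52588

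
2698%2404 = 294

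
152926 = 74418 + 78508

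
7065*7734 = 54640710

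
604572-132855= 471717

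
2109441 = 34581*61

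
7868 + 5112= 12980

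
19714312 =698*28244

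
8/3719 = 8/3719 = 0.00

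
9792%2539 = 2175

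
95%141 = 95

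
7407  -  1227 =6180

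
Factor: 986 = 2^1*17^1*  29^1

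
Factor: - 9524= - 2^2*2381^1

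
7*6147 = 43029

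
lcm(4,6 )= 12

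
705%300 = 105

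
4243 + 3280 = 7523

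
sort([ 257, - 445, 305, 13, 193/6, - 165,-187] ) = [  -  445,-187,  -  165,  13, 193/6,  257, 305 ]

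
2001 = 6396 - 4395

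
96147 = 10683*9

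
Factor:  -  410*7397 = - 2^1*5^1 *13^1*41^1*569^1  =  - 3032770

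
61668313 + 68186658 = 129854971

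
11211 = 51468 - 40257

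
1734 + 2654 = 4388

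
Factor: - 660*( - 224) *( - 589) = -87077760  =  - 2^7 *3^1*5^1 * 7^1*11^1*19^1 * 31^1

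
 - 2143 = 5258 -7401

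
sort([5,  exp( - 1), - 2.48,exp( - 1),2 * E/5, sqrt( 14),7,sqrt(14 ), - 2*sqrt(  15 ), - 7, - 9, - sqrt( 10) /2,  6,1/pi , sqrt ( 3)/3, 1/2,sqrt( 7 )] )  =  [  -  9, - 2* sqrt( 15)  ,  -  7, - 2.48, - sqrt( 10) /2,1/pi,exp(-1),exp( - 1 ),  1/2,sqrt( 3 ) /3, 2 * E/5,sqrt( 7 ),sqrt(14 ),sqrt(14 ),  5,6,7 ] 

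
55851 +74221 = 130072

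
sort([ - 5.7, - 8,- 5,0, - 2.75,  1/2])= [ - 8, - 5.7, - 5, -2.75,0,1/2] 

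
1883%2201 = 1883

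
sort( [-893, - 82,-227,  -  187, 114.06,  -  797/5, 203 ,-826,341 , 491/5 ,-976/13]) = [ - 893,-826,-227,-187,-797/5,-82, - 976/13, 491/5, 114.06 , 203,341 ]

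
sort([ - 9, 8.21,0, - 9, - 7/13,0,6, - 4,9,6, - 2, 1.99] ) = [ - 9,  -  9,- 4, - 2,  -  7/13, 0,0,1.99, 6,6,8.21, 9]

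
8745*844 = 7380780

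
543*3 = 1629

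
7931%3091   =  1749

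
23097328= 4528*5101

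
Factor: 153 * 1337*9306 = 2^1*3^4 *7^1 * 11^1*17^1 * 47^1*191^1 = 1903644666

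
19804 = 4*4951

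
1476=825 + 651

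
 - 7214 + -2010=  - 9224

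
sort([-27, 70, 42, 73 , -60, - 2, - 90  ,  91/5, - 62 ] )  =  [ - 90, - 62,-60,  -  27, - 2,91/5,42,70, 73 ]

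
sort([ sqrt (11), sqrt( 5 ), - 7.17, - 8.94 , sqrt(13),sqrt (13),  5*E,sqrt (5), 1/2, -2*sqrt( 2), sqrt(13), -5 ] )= [ - 8.94, - 7.17, - 5 , - 2*sqrt(2),  1/2, sqrt( 5), sqrt(5 ),  sqrt(11), sqrt ( 13 ), sqrt( 13), sqrt( 13),5*E ]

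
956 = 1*956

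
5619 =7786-2167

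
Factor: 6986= 2^1*7^1*499^1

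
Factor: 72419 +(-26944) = 5^2*17^1*107^1 = 45475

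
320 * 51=16320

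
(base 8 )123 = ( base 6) 215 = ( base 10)83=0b1010011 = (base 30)2N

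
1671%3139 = 1671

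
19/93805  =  19/93805 = 0.00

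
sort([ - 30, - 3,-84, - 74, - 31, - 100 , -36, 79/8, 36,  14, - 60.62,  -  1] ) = [ - 100, - 84, - 74 , - 60.62, - 36, - 31, - 30,-3, - 1, 79/8,14,36]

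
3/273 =1/91= 0.01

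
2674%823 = 205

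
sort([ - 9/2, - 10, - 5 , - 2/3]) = [-10, - 5,  -  9/2, - 2/3]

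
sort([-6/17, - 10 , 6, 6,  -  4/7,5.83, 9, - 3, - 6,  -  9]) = [-10,-9,- 6,  -  3, -4/7,-6/17, 5.83 , 6 , 6, 9 ] 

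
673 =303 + 370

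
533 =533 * 1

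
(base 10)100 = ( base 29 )3D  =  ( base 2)1100100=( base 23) 48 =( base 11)91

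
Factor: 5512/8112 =2^( - 1) *3^( -1)*13^( - 1)*53^1 =53/78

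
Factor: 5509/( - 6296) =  - 2^( - 3)* 7^1  =  - 7/8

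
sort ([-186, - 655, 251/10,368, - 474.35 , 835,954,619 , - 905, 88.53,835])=[  -  905, - 655, - 474.35 , - 186,  251/10, 88.53,  368 , 619, 835,835,954]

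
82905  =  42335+40570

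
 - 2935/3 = -2935/3 = -978.33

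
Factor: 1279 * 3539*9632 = 2^5*7^1*43^1*1279^1*3539^1 = 43598101792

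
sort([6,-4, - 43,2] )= [  -  43,  -  4 , 2,6 ] 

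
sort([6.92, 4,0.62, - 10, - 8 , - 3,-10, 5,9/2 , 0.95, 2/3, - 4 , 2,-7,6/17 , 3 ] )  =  [ - 10, - 10, - 8,  -  7, - 4, - 3, 6/17,0.62, 2/3, 0.95, 2, 3 , 4, 9/2,5,6.92 ]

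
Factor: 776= 2^3*97^1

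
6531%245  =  161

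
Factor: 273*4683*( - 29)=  - 37075311 = - 3^2 * 7^2 * 13^1 * 29^1*223^1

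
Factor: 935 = 5^1*11^1*17^1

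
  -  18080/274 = -66 + 2/137 =-  65.99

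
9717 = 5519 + 4198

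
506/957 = 46/87  =  0.53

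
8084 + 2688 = 10772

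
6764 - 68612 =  - 61848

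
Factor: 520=2^3*5^1*13^1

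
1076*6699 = 7208124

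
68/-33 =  - 68/33=-2.06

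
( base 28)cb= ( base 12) 24b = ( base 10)347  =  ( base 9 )425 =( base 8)533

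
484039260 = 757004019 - 272964759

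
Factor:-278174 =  - 2^1 * 13^2 *823^1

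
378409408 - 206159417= 172249991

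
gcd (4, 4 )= 4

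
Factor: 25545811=3719^1 * 6869^1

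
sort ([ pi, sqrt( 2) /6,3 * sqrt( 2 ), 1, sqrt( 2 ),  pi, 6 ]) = [ sqrt( 2)/6,1, sqrt(2),pi, pi, 3 *sqrt (2 ), 6] 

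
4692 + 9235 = 13927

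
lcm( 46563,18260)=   931260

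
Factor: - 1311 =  - 3^1*  19^1*23^1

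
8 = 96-88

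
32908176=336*97941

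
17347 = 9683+7664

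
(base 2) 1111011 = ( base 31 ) 3u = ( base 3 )11120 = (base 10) 123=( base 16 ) 7B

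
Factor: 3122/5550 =1561/2775  =  3^( - 1) * 5^(  -  2 )*7^1*37^( - 1 ) * 223^1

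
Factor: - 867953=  - 113^1*7681^1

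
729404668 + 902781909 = 1632186577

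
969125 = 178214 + 790911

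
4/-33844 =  - 1  +  8460/8461 = - 0.00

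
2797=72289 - 69492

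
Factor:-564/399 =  - 2^2*7^( - 1)*  19^( - 1 )*47^1 = - 188/133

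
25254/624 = 40 + 49/104=40.47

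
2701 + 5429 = 8130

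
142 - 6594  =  -6452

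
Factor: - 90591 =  - 3^1 * 30197^1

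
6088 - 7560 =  - 1472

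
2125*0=0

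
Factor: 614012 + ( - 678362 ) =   -  64350= - 2^1*3^2*5^2*11^1* 13^1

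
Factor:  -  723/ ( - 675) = 3^( - 2 )*5^(-2 )* 241^1 = 241/225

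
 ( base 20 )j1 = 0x17d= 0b101111101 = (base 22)H7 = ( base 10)381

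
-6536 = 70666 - 77202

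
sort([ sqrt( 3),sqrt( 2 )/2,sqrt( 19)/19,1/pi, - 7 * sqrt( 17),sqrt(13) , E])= [ - 7*sqrt ( 17 ),  sqrt(19 ) /19,1/pi,sqrt ( 2 )/2, sqrt(3), E, sqrt ( 13 )]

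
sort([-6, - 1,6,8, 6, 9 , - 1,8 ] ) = [-6,-1, - 1,6, 6,8, 8,9 ] 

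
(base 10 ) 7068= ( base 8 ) 15634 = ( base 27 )9IL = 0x1b9c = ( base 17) 177D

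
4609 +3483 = 8092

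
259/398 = 259/398 = 0.65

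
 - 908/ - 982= 454/491  =  0.92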